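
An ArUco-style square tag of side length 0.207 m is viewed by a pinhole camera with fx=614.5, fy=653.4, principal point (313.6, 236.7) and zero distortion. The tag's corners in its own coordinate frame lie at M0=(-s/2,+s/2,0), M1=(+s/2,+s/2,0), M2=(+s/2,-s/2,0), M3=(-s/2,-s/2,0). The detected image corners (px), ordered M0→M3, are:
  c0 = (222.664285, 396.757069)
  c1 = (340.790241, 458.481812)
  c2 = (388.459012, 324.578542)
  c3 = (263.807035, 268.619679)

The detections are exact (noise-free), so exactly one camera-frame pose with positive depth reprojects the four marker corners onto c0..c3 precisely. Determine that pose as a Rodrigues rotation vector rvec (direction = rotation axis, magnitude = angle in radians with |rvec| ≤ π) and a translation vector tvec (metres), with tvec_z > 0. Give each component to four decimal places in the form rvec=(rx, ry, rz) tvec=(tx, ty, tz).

Intrinsics K: fx=614.5, fy=653.4, cx=313.6, cy=236.7
Marker side s = 0.207 m; corners in marker frame (Z=0):
  M0 = (-0.1035, +0.1035, 0)
  M1 = (+0.1035, +0.1035, 0)
  M2 = (+0.1035, -0.1035, 0)
  M3 = (-0.1035, -0.1035, 0)
Detected image corners:
  c0 = (222.664285, 396.757069) px
  c1 = (340.790241, 458.481812) px
  c2 = (388.459012, 324.578542) px
  c3 = (263.807035, 268.619679) px
Planar DLT: solve 8×8 A·h = b for H (H[2,2]=1):
  H  [+500.22011 -166.56356 +301.79465]
  H  [+182.08828 +689.12825 +362.30776]
  H  [-0.28278 +0.15627 +1.00000]
B = K⁻¹H; ‖b₁‖=1.069406, ‖b₂‖=1.069406; λ = 2/(‖b₁‖+‖b₂‖) = 0.935099, sign → tz>0 ⇒ λ=+0.935099
r₁ = λ·B[:,0] = (+0.89614,+0.35638,-0.26443); r₂ = λ·B[:,1] = (-0.32804,+0.93329,+0.14613)
r₃ = r₁×r₂ = (+0.29887,-0.04421,+0.95327); SVD([r₁ r₂ r₃]) → R = UVᵀ:
  R  [+0.89614 -0.32804 +0.29887]
  R  [+0.35638 +0.93329 -0.04421]
  R  [-0.26443 +0.14613 +0.95327]
t = (-0.01796, +0.17976, +0.93510) m
tr R = 2.782706; θ = arccos((tr R − 1)/2) = 0.470475 rad = 26.956°
axis k = ((R−Rᵀ)₃₂, (R−Rᵀ)₁₃, (R−Rᵀ)₂₁) / (2 sinθ) = (+0.209945, +0.621310, +0.754915)
rvec = θ·k = (+0.098774, +0.292311, +0.355169)

rvec=(0.0988, 0.2923, 0.3552) tvec=(-0.0180, 0.1798, 0.9351)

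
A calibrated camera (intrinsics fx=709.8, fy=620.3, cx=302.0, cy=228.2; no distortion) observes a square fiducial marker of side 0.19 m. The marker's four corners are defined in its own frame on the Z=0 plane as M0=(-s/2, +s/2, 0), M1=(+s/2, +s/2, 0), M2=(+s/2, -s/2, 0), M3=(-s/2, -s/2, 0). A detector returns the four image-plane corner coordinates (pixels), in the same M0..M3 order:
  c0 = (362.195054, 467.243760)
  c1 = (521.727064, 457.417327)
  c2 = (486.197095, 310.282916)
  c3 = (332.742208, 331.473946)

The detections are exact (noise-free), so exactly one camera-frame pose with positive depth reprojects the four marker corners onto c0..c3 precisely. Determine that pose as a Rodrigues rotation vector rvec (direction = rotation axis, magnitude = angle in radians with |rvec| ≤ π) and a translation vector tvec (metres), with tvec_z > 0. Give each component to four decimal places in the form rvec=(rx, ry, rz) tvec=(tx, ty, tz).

Intrinsics K: fx=709.8, fy=620.3, cx=302.0, cy=228.2
Marker side s = 0.19 m; corners in marker frame (Z=0):
  M0 = (-0.0950, +0.0950, 0)
  M1 = (+0.0950, +0.0950, 0)
  M2 = (+0.0950, -0.0950, 0)
  M3 = (-0.0950, -0.0950, 0)
Detected image corners:
  c0 = (362.195054, 467.243760) px
  c1 = (521.727064, 457.417327) px
  c2 = (486.197095, 310.282916) px
  c3 = (332.742208, 331.473946) px
Planar DLT: solve 8×8 A·h = b for H (H[2,2]=1):
  H  [+638.14008 +121.81614 +422.30325]
  H  [-252.43497 +698.60656 +391.15926]
  H  [-0.43535 -0.11400 +1.00000]
B = K⁻¹H; ‖b₁‖=1.194189, ‖b₂‖=1.194189; λ = 2/(‖b₁‖+‖b₂‖) = 0.837388, sign → tz>0 ⇒ λ=+0.837388
r₁ = λ·B[:,0] = (+0.90796,-0.20666,-0.36456); r₂ = λ·B[:,1] = (+0.18433,+0.97822,-0.09546)
r₃ = r₁×r₂ = (+0.37635,+0.01947,+0.92627); SVD([r₁ r₂ r₃]) → R = UVᵀ:
  R  [+0.90796 +0.18433 +0.37635]
  R  [-0.20666 +0.97822 +0.01947]
  R  [-0.36456 -0.09546 +0.92627]
t = (+0.14193, +0.21999, +0.83739) m
tr R = 2.812450; θ = arccos((tr R − 1)/2) = 0.436529 rad = 25.011°
axis k = ((R−Rᵀ)₃₂, (R−Rᵀ)₁₃, (R−Rᵀ)₂₁) / (2 sinθ) = (-0.135920, +0.876198, -0.462388)
rvec = θ·k = (-0.059333, +0.382485, -0.201846)

rvec=(-0.0593, 0.3825, -0.2018) tvec=(0.1419, 0.2200, 0.8374)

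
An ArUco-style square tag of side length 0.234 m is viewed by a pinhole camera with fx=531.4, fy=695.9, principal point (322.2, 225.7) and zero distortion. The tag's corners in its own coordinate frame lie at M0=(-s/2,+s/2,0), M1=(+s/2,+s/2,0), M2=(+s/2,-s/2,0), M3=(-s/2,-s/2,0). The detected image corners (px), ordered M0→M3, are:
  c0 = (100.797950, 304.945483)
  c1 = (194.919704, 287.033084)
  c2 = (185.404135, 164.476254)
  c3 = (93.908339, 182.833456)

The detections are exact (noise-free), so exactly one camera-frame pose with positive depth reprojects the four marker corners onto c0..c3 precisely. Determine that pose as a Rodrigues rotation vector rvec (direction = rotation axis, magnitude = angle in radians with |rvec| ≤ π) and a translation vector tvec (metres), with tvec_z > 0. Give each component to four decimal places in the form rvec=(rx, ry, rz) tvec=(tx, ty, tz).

rvec=(-0.1513, 0.0543, -0.1429) tvec=(-0.4388, 0.0156, 1.3051)

Intrinsics K: fx=531.4, fy=695.9, cx=322.2, cy=225.7
Marker side s = 0.234 m; corners in marker frame (Z=0):
  M0 = (-0.1170, +0.1170, 0)
  M1 = (+0.1170, +0.1170, 0)
  M2 = (+0.1170, -0.1170, 0)
  M3 = (-0.1170, -0.1170, 0)
Detected image corners:
  c0 = (100.797950, 304.945483) px
  c1 = (194.919704, 287.033084) px
  c2 = (185.404135, 164.476254) px
  c3 = (93.908339, 182.833456) px
Planar DLT: solve 8×8 A·h = b for H (H[2,2]=1):
  H  [+391.79292 +18.06923 +143.52158]
  H  [-85.26845 +495.08485 +234.01266]
  H  [-0.03303 -0.11800 +1.00000]
B = K⁻¹H; ‖b₁‖=0.766234, ‖b₂‖=0.766234; λ = 2/(‖b₁‖+‖b₂‖) = 1.305085, sign → tz>0 ⇒ λ=+1.305085
r₁ = λ·B[:,0] = (+0.98836,-0.14593,-0.04311); r₂ = λ·B[:,1] = (+0.13775,+0.97842,-0.15400)
r₃ = r₁×r₂ = (+0.06465,+0.14626,+0.98713); SVD([r₁ r₂ r₃]) → R = UVᵀ:
  R  [+0.98836 +0.13775 +0.06465]
  R  [-0.14593 +0.97842 +0.14626]
  R  [-0.04311 -0.15400 +0.98713]
t = (-0.43882, +0.01559, +1.30508) m
tr R = 2.953909; θ = arccos((tr R − 1)/2) = 0.215103 rad = 12.325°
axis k = ((R−Rᵀ)₃₂, (R−Rᵀ)₁₃, (R−Rᵀ)₂₁) / (2 sinθ) = (-0.703354, +0.252418, -0.664513)
rvec = θ·k = (-0.151294, +0.054296, -0.142939)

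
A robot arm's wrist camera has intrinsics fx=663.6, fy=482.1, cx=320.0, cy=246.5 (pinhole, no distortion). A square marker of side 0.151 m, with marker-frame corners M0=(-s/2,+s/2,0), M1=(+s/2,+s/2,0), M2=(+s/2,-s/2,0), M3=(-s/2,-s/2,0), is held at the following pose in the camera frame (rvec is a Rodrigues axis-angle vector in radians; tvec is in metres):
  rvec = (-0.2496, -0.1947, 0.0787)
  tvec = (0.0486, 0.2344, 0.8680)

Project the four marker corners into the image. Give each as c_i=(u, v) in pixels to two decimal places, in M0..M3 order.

Intrinsics K: fx=663.6, fy=482.1, cx=320.0, cy=246.5
Marker side s = 0.151 m; corners in marker frame (Z=0):
  M0 = (-0.0755, +0.0755, 0)
  M1 = (+0.0755, +0.0755, 0)
  M2 = (+0.0755, -0.0755, 0)
  M3 = (-0.0755, -0.0755, 0)
rvec = (-0.2496, -0.1947, 0.0787), |rvec| = θ = 0.32619 rad = 18.689°
Rodrigues: sinθ=0.32044, 1−cosθ=0.05273; R = I + sinθ·[k]× + (1−cosθ)·[k]×²:
    [+0.97814 -0.05323 -0.20100]
    [+0.10140 +0.96606 +0.23760]
    [+0.18153 -0.25279 +0.95034]
t = (0.0486, 0.2344, 0.8680) m
M0: Pc = R·M0+t = (-0.02927, +0.29968, +0.83521); u = 663.6·(-0.02927)/0.83521 + 320.0 = 296.7452, v = 482.1·(+0.29968)/0.83521 + 246.5 = 419.4826
M1: Pc = R·M1+t = (+0.11843, +0.31499, +0.86262); u = 663.6·(+0.11843)/0.86262 + 320.0 = 411.1072, v = 482.1·(+0.31499)/0.86262 + 246.5 = 422.5427
M2: Pc = R·M2+t = (+0.12647, +0.16912, +0.90079); u = 663.6·(+0.12647)/0.90079 + 320.0 = 413.1676, v = 482.1·(+0.16912)/0.90079 + 246.5 = 337.0114
M3: Pc = R·M3+t = (-0.02123, +0.15381, +0.87338); u = 663.6·(-0.02123)/0.87338 + 320.0 = 303.8684, v = 482.1·(+0.15381)/0.87338 + 246.5 = 331.4007

c0=(296.75, 419.48) c1=(411.11, 422.54) c2=(413.17, 337.01) c3=(303.87, 331.40)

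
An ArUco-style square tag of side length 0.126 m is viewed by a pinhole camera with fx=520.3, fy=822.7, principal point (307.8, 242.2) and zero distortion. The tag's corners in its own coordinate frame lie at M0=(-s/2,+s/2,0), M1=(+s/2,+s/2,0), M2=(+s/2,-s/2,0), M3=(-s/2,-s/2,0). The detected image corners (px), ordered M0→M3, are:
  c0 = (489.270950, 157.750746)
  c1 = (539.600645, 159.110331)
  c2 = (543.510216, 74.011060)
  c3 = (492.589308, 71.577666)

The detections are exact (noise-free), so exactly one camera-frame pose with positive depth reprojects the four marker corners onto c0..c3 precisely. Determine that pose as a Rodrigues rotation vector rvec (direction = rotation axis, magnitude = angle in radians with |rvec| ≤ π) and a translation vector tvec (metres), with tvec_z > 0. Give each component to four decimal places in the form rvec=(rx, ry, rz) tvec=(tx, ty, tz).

rvec=(0.1232, -0.1190, 0.0114) tvec=(0.4907, -0.1879, 1.2240)

Intrinsics K: fx=520.3, fy=822.7, cx=307.8, cy=242.2
Marker side s = 0.126 m; corners in marker frame (Z=0):
  M0 = (-0.0630, +0.0630, 0)
  M1 = (+0.0630, +0.0630, 0)
  M2 = (+0.0630, -0.0630, 0)
  M3 = (-0.0630, -0.0630, 0)
Detected image corners:
  c0 = (489.270950, 157.750746) px
  c1 = (539.600645, 159.110331) px
  c2 = (543.510216, 74.011060) px
  c3 = (492.589308, 71.577666) px
Planar DLT: solve 8×8 A·h = b for H (H[2,2]=1):
  H  [+452.00950 +22.73710 +516.38662]
  H  [+26.27512 +691.14464 +115.88702]
  H  [+0.09731 +0.09963 +1.00000]
B = K⁻¹H; ‖b₁‖=0.817003, ‖b₂‖=0.817003; λ = 2/(‖b₁‖+‖b₂‖) = 1.223986, sign → tz>0 ⇒ λ=+1.223986
r₁ = λ·B[:,0] = (+0.99287,+0.00403,+0.11911); r₂ = λ·B[:,1] = (-0.01865,+0.99236,+0.12195)
r₃ = r₁×r₂ = (-0.11771,-0.12330,+0.98536); SVD([r₁ r₂ r₃]) → R = UVᵀ:
  R  [+0.99287 -0.01865 -0.11771]
  R  [+0.00403 +0.99236 -0.12330]
  R  [+0.11911 +0.12195 +0.98536]
t = (+0.49069, -0.18792, +1.22399) m
tr R = 2.970599; θ = arccos((tr R − 1)/2) = 0.171679 rad = 9.836°
axis k = ((R−Rᵀ)₃₂, (R−Rᵀ)₁₃, (R−Rᵀ)₂₁) / (2 sinθ) = (+0.717779, -0.693099, +0.066379)
rvec = θ·k = (+0.123228, -0.118991, +0.011396)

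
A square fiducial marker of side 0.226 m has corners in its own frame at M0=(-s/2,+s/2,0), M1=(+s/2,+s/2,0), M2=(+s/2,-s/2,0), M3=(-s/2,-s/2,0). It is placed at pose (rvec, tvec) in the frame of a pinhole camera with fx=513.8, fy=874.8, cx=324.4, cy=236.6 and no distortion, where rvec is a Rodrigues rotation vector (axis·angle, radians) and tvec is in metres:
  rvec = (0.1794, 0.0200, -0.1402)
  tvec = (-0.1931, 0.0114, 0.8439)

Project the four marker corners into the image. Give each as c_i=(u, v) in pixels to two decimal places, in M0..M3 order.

Intrinsics K: fx=513.8, fy=874.8, cx=324.4, cy=236.6
Marker side s = 0.226 m; corners in marker frame (Z=0):
  M0 = (-0.1130, +0.1130, 0)
  M1 = (+0.1130, +0.1130, 0)
  M2 = (+0.1130, -0.1130, 0)
  M3 = (-0.1130, -0.1130, 0)
rvec = (0.1794, 0.0200, -0.1402), |rvec| = θ = 0.22856 rad = 13.096°
Rodrigues: sinθ=0.22658, 1−cosθ=0.02601; R = I + sinθ·[k]× + (1−cosθ)·[k]×²:
    [+0.99002 +0.14077 +0.00731]
    [-0.13720 +0.97419 -0.17924]
    [-0.03235 +0.17645 +0.98378]
t = (-0.1931, 0.0114, 0.8439) m
M0: Pc = R·M0+t = (-0.28906, +0.13699, +0.86749); u = 513.8·(-0.28906)/0.86749 + 324.4 = 153.1924, v = 874.8·(+0.13699)/0.86749 + 236.6 = 374.7407
M1: Pc = R·M1+t = (-0.06532, +0.10598, +0.86018); u = 513.8·(-0.06532)/0.86018 + 324.4 = 285.3826, v = 874.8·(+0.10598)/0.86018 + 236.6 = 344.3815
M2: Pc = R·M2+t = (-0.09714, -0.11419, +0.82031); u = 513.8·(-0.09714)/0.82031 + 324.4 = 263.5593, v = 874.8·(-0.11419)/0.82031 + 236.6 = 114.8275
M3: Pc = R·M3+t = (-0.32088, -0.08318, +0.82762); u = 513.8·(-0.32088)/0.82762 + 324.4 = 125.1926, v = 874.8·(-0.08318)/0.82762 + 236.6 = 148.6772

c0=(153.19, 374.74) c1=(285.38, 344.38) c2=(263.56, 114.83) c3=(125.19, 148.68)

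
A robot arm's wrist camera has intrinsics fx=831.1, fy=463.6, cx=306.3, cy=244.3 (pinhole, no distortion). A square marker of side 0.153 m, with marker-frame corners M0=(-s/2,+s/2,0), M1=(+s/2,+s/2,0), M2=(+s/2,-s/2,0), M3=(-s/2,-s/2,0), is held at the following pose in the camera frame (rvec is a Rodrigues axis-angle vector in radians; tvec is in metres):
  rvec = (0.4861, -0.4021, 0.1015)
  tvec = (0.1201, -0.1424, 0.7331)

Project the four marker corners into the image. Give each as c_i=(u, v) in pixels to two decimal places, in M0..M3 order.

c0=(346.38, 197.02) c1=(489.63, 200.67) c2=(539.23, 111.17) c3=(386.30, 98.99)

Intrinsics K: fx=831.1, fy=463.6, cx=306.3, cy=244.3
Marker side s = 0.153 m; corners in marker frame (Z=0):
  M0 = (-0.0765, +0.0765, 0)
  M1 = (+0.0765, +0.0765, 0)
  M2 = (+0.0765, -0.0765, 0)
  M3 = (-0.0765, -0.0765, 0)
rvec = (0.4861, -0.4021, 0.1015), |rvec| = θ = 0.63897 rad = 36.610°
Rodrigues: sinθ=0.59637, 1−cosθ=0.19729; R = I + sinθ·[k]× + (1−cosθ)·[k]×²:
    [+0.91689 -0.18918 -0.35145]
    [+0.00028 +0.88084 -0.47341]
    [+0.39913 +0.43397 +0.80769]
t = (0.1201, -0.1424, 0.7331) m
M0: Pc = R·M0+t = (+0.03549, -0.07504, +0.73576); u = 831.1·(+0.03549)/0.73576 + 306.3 = 346.3831, v = 463.6·(-0.07504)/0.73576 + 244.3 = 197.0195
M1: Pc = R·M1+t = (+0.17577, -0.07499, +0.79683); u = 831.1·(+0.17577)/0.79683 + 306.3 = 489.6288, v = 463.6·(-0.07499)/0.79683 + 244.3 = 200.6682
M2: Pc = R·M2+t = (+0.20471, -0.20976, +0.73044); u = 831.1·(+0.20471)/0.73044 + 306.3 = 539.2276, v = 463.6·(-0.20976)/0.73044 + 244.3 = 111.1657
M3: Pc = R·M3+t = (+0.06443, -0.20981, +0.66937); u = 831.1·(+0.06443)/0.66937 + 306.3 = 386.2978, v = 463.6·(-0.20981)/0.66937 + 244.3 = 98.9897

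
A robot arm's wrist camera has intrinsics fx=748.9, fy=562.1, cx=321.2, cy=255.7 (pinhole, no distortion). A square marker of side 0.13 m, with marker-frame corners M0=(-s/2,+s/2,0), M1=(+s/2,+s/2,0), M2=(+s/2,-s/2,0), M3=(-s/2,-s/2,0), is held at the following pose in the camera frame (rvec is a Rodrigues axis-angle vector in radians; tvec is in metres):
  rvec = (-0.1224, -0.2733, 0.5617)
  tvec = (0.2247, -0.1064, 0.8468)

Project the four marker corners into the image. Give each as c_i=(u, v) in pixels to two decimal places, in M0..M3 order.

Intrinsics K: fx=748.9, fy=562.1, cx=321.2, cy=255.7
Marker side s = 0.13 m; corners in marker frame (Z=0):
  M0 = (-0.0650, +0.0650, 0)
  M1 = (+0.0650, +0.0650, 0)
  M2 = (+0.0650, -0.0650, 0)
  M3 = (-0.0650, -0.0650, 0)
rvec = (-0.1224, -0.2733, 0.5617), |rvec| = θ = 0.63654 rad = 36.471°
Rodrigues: sinθ=0.59442, 1−cosθ=0.19584; R = I + sinθ·[k]× + (1−cosθ)·[k]×²:
    [+0.81140 -0.50836 -0.28845]
    [+0.54070 +0.84026 +0.04010]
    [+0.22198 -0.18850 +0.95666]
t = (0.2247, -0.1064, 0.8468) m
M0: Pc = R·M0+t = (+0.13892, -0.08693, +0.82012); u = 748.9·(+0.13892)/0.82012 + 321.2 = 448.0523, v = 562.1·(-0.08693)/0.82012 + 255.7 = 196.1202
M1: Pc = R·M1+t = (+0.24440, -0.01664, +0.84898); u = 748.9·(+0.24440)/0.84898 + 321.2 = 536.7882, v = 562.1·(-0.01664)/0.84898 + 255.7 = 244.6843
M2: Pc = R·M2+t = (+0.31048, -0.12587, +0.87348); u = 748.9·(+0.31048)/0.87348 + 321.2 = 587.4012, v = 562.1·(-0.12587)/0.87348 + 255.7 = 174.6995
M3: Pc = R·M3+t = (+0.20500, -0.19616, +0.84462); u = 748.9·(+0.20500)/0.84462 + 321.2 = 502.9690, v = 562.1·(-0.19616)/0.84462 + 255.7 = 125.1533

c0=(448.05, 196.12) c1=(536.79, 244.68) c2=(587.40, 174.70) c3=(502.97, 125.15)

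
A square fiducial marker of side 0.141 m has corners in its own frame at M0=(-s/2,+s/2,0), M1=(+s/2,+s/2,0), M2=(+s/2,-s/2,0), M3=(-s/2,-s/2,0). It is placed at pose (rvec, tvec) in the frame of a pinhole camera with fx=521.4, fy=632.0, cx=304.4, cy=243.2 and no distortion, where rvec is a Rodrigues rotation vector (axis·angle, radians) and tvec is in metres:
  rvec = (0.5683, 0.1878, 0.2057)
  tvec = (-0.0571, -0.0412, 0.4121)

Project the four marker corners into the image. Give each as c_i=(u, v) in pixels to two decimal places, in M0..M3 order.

c0=(151.28, 242.73) c1=(305.39, 291.82) c2=(333.93, 101.10) c3=(147.27, 50.42)

Intrinsics K: fx=521.4, fy=632.0, cx=304.4, cy=243.2
Marker side s = 0.141 m; corners in marker frame (Z=0):
  M0 = (-0.0705, +0.0705, 0)
  M1 = (+0.0705, +0.0705, 0)
  M2 = (+0.0705, -0.0705, 0)
  M3 = (-0.0705, -0.0705, 0)
rvec = (0.5683, 0.1878, 0.2057), |rvec| = θ = 0.63289 rad = 36.262°
Rodrigues: sinθ=0.59148, 1−cosθ=0.19368; R = I + sinθ·[k]× + (1−cosθ)·[k]×²:
    [+0.96249 -0.14063 +0.23204]
    [+0.24385 +0.82338 -0.51244]
    [-0.11899 +0.54979 +0.82678]
t = (-0.0571, -0.0412, 0.4121) m
M0: Pc = R·M0+t = (-0.13487, -0.00034, +0.45925); u = 521.4·(-0.13487)/0.45925 + 304.4 = 151.2777, v = 632.0·(-0.00034)/0.45925 + 243.2 = 242.7279
M1: Pc = R·M1+t = (+0.00084, +0.03404, +0.44247); u = 521.4·(+0.00084)/0.44247 + 304.4 = 305.3905, v = 632.0·(+0.03404)/0.44247 + 243.2 = 291.8196
M2: Pc = R·M2+t = (+0.02067, -0.08206, +0.36495); u = 521.4·(+0.02067)/0.36495 + 304.4 = 333.9310, v = 632.0·(-0.08206)/0.36495 + 243.2 = 101.0988
M3: Pc = R·M3+t = (-0.11504, -0.11644, +0.38173); u = 521.4·(-0.11504)/0.38173 + 304.4 = 147.2668, v = 632.0·(-0.11644)/0.38173 + 243.2 = 50.4199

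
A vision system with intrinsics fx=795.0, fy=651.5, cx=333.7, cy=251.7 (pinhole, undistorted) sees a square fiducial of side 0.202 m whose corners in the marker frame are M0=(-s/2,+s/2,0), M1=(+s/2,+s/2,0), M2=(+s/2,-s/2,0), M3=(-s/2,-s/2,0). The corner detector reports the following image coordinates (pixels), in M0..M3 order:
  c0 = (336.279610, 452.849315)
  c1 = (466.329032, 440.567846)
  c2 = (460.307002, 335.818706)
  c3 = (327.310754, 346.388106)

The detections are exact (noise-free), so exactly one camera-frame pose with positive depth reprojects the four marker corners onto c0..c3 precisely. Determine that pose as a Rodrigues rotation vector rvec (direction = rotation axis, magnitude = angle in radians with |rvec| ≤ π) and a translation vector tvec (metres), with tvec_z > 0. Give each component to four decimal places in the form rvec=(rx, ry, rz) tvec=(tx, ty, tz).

rvec=(0.1232, -0.1151, -0.0735) tvec=(0.0973, 0.2627, 1.1990)

Intrinsics K: fx=795.0, fy=651.5, cx=333.7, cy=251.7
Marker side s = 0.202 m; corners in marker frame (Z=0):
  M0 = (-0.1010, +0.1010, 0)
  M1 = (+0.1010, +0.1010, 0)
  M2 = (+0.1010, -0.1010, 0)
  M3 = (-0.1010, -0.1010, 0)
Detected image corners:
  c0 = (336.279610, 452.849315) px
  c1 = (466.329032, 440.567846) px
  c2 = (460.307002, 335.818706) px
  c3 = (327.310754, 346.388106) px
Planar DLT: solve 8×8 A·h = b for H (H[2,2]=1):
  H  [+687.47812 +79.05734 +398.20562]
  H  [-20.48869 +564.39155 +394.41675]
  H  [+0.09169 +0.10569 +1.00000]
B = K⁻¹H; ‖b₁‖=0.834022, ‖b₂‖=0.834022; λ = 2/(‖b₁‖+‖b₂‖) = 1.199009, sign → tz>0 ⇒ λ=+1.199009
r₁ = λ·B[:,0] = (+0.99070,-0.08018,+0.10994); r₂ = λ·B[:,1] = (+0.06604,+0.98974,+0.12673)
r₃ = r₁×r₂ = (-0.11897,-0.11829,+0.98583); SVD([r₁ r₂ r₃]) → R = UVᵀ:
  R  [+0.99070 +0.06604 -0.11897]
  R  [-0.08018 +0.98974 -0.11829]
  R  [+0.10994 +0.12673 +0.98583]
t = (+0.09729, +0.26265, +1.19901) m
tr R = 2.966262; θ = arccos((tr R − 1)/2) = 0.183938 rad = 10.539°
axis k = ((R−Rᵀ)₃₂, (R−Rᵀ)₁₃, (R−Rᵀ)₂₁) / (2 sinθ) = (+0.669793, -0.625777, -0.399725)
rvec = θ·k = (+0.123200, -0.115104, -0.073525)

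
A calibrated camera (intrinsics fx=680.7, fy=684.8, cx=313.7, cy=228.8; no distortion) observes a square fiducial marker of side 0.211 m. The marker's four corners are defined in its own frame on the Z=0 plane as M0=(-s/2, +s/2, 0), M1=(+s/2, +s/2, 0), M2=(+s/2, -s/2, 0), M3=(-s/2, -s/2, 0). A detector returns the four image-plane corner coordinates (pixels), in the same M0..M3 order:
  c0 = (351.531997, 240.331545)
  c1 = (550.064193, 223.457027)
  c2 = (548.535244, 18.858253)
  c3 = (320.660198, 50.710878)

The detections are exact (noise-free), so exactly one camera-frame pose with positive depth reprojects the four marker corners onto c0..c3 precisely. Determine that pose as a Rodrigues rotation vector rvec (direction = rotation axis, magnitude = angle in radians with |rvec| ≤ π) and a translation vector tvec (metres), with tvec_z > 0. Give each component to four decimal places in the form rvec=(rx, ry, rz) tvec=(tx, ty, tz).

rvec=(0.4968, 0.1657, -0.1333) tvec=(0.1275, -0.0883, 0.6864)

Intrinsics K: fx=680.7, fy=684.8, cx=313.7, cy=228.8
Marker side s = 0.211 m; corners in marker frame (Z=0):
  M0 = (-0.1055, +0.1055, 0)
  M1 = (+0.1055, +0.1055, 0)
  M2 = (+0.1055, -0.1055, 0)
  M3 = (-0.1055, -0.1055, 0)
Detected image corners:
  c0 = (351.531997, 240.331545) px
  c1 = (550.064193, 223.457027) px
  c2 = (548.535244, 18.858253) px
  c3 = (320.660198, 50.710878) px
Planar DLT: solve 8×8 A·h = b for H (H[2,2]=1):
  H  [+882.91603 +376.88245 +440.15901]
  H  [-149.86927 +1022.91090 +140.69605]
  H  [-0.27691 +0.67331 +1.00000]
B = K⁻¹H; ‖b₁‖=1.456835, ‖b₂‖=1.456835; λ = 2/(‖b₁‖+‖b₂‖) = 0.686419, sign → tz>0 ⇒ λ=+0.686419
r₁ = λ·B[:,0] = (+0.97793,-0.08672,-0.19008); r₂ = λ·B[:,1] = (+0.16706,+0.87091,+0.46217)
r₃ = r₁×r₂ = (+0.12546,-0.48373,+0.86618); SVD([r₁ r₂ r₃]) → R = UVᵀ:
  R  [+0.97793 +0.16706 +0.12546]
  R  [-0.08672 +0.87091 -0.48373]
  R  [-0.19008 +0.46217 +0.86618]
t = (+0.12752, -0.08831, +0.68642) m
tr R = 2.715024; θ = arccos((tr R − 1)/2) = 0.540382 rad = 30.962°
axis k = ((R−Rᵀ)₃₂, (R−Rᵀ)₁₃, (R−Rᵀ)₂₁) / (2 sinθ) = (+0.919305, +0.306670, -0.246639)
rvec = θ·k = (+0.496776, +0.165719, -0.133280)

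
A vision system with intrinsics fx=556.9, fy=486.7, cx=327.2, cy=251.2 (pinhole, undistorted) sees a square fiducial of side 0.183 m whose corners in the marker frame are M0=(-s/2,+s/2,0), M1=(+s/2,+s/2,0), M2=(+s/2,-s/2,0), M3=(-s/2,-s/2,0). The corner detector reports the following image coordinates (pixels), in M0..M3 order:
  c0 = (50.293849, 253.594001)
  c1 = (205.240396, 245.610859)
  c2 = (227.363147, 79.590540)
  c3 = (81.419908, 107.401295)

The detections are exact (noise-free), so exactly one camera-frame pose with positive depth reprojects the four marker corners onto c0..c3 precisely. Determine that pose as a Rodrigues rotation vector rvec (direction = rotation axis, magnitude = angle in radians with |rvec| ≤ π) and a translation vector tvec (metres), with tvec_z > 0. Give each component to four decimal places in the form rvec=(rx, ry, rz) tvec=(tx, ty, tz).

rvec=(-0.2556, 0.4121, 0.0076) tvec=(-0.1821, -0.0899, 0.5318)

Intrinsics K: fx=556.9, fy=486.7, cx=327.2, cy=251.2
Marker side s = 0.183 m; corners in marker frame (Z=0):
  M0 = (-0.0915, +0.0915, 0)
  M1 = (+0.0915, +0.0915, 0)
  M2 = (+0.0915, -0.0915, 0)
  M3 = (-0.0915, -0.0915, 0)
Detected image corners:
  c0 = (50.293849, 253.594001) px
  c1 = (205.240396, 245.610859) px
  c2 = (227.363147, 79.590540) px
  c3 = (81.419908, 107.401295) px
Planar DLT: solve 8×8 A·h = b for H (H[2,2]=1):
  H  [+715.72534 -211.94785 +136.49917]
  H  [-228.16991 +770.57045 +168.88127]
  H  [-0.74670 -0.45916 +1.00000]
B = K⁻¹H; ‖b₁‖=1.880531, ‖b₂‖=1.880531; λ = 2/(‖b₁‖+‖b₂‖) = 0.531765, sign → tz>0 ⇒ λ=+0.531765
r₁ = λ·B[:,0] = (+0.91672,-0.04436,-0.39707); r₂ = λ·B[:,1] = (-0.05892,+0.96794,-0.24417)
r₃ = r₁×r₂ = (+0.39517,+0.24723,+0.88471); SVD([r₁ r₂ r₃]) → R = UVᵀ:
  R  [+0.91672 -0.05892 +0.39517]
  R  [-0.04436 +0.96794 +0.24723]
  R  [-0.39707 -0.24417 +0.88471]
t = (-0.18209, -0.08994, +0.53176) m
tr R = 2.769370; θ = arccos((tr R − 1)/2) = 0.484978 rad = 27.787°
axis k = ((R−Rᵀ)₃₂, (R−Rᵀ)₁₃, (R−Rᵀ)₂₁) / (2 sinθ) = (-0.527035, +0.849700, +0.015623)
rvec = θ·k = (-0.255601, +0.412086, +0.007577)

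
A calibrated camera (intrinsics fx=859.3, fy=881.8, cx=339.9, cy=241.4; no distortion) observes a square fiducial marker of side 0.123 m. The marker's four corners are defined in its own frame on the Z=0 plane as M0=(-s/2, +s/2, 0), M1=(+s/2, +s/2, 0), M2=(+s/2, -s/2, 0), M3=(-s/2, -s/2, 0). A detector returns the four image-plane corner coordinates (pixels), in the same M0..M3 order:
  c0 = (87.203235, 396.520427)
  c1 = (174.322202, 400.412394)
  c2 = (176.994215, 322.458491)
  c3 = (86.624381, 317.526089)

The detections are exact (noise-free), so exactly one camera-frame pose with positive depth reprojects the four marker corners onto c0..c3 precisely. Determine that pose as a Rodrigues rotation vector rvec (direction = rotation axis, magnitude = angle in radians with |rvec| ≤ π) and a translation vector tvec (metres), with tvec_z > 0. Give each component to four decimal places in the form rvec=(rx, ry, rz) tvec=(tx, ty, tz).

Intrinsics K: fx=859.3, fy=881.8, cx=339.9, cy=241.4
Marker side s = 0.123 m; corners in marker frame (Z=0):
  M0 = (-0.0615, +0.0615, 0)
  M1 = (+0.0615, +0.0615, 0)
  M2 = (+0.0615, -0.0615, 0)
  M3 = (-0.0615, -0.0615, 0)
Detected image corners:
  c0 = (87.203235, 396.520427) px
  c1 = (174.322202, 400.412394) px
  c2 = (176.994215, 322.458491) px
  c3 = (86.624381, 317.526089) px
Planar DLT: solve 8×8 A·h = b for H (H[2,2]=1):
  H  [+733.20147 +30.65768 +131.52468]
  H  [+68.47854 +745.34828 +359.96295]
  H  [+0.09099 +0.29889 +1.00000]
B = K⁻¹H; ‖b₁‖=0.824004, ‖b₂‖=0.824004; λ = 2/(‖b₁‖+‖b₂‖) = 1.213587, sign → tz>0 ⇒ λ=+1.213587
r₁ = λ·B[:,0] = (+0.99182,+0.06402,+0.11042); r₂ = λ·B[:,1] = (-0.10018,+0.92649,+0.36273)
r₃ = r₁×r₂ = (-0.07908,-0.37083,+0.92533); SVD([r₁ r₂ r₃]) → R = UVᵀ:
  R  [+0.99182 -0.10018 -0.07908]
  R  [+0.06402 +0.92649 -0.37083]
  R  [+0.11042 +0.36273 +0.92533]
t = (-0.29429, +0.16317, +1.21359) m
tr R = 2.843643; θ = arccos((tr R − 1)/2) = 0.398043 rad = 22.806°
axis k = ((R−Rᵀ)₃₂, (R−Rᵀ)₁₃, (R−Rᵀ)₂₁) / (2 sinθ) = (+0.946248, -0.244446, +0.211806)
rvec = θ·k = (+0.376647, -0.097300, +0.084308)

rvec=(0.3766, -0.0973, 0.0843) tvec=(-0.2943, 0.1632, 1.2136)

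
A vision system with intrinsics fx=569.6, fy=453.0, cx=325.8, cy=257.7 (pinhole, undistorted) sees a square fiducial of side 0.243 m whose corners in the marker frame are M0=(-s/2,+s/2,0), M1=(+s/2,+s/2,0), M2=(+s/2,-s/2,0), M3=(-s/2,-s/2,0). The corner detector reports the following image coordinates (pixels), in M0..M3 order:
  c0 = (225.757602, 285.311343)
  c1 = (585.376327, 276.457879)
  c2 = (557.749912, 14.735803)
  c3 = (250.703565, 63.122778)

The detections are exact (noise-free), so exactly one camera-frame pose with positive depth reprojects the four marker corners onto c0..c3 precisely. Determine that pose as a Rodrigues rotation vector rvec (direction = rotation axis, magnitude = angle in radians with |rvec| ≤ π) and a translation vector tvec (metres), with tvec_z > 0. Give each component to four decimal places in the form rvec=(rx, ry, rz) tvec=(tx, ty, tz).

Intrinsics K: fx=569.6, fy=453.0, cx=325.8, cy=257.7
Marker side s = 0.243 m; corners in marker frame (Z=0):
  M0 = (-0.1215, +0.1215, 0)
  M1 = (+0.1215, +0.1215, 0)
  M2 = (+0.1215, -0.1215, 0)
  M3 = (-0.1215, -0.1215, 0)
Detected image corners:
  c0 = (225.757602, 285.311343) px
  c1 = (585.376327, 276.457879) px
  c2 = (557.749912, 14.735803) px
  c3 = (250.703565, 63.122778) px
Planar DLT: solve 8×8 A·h = b for H (H[2,2]=1):
  H  [+1060.05653 -265.90290 +389.68085]
  H  [-243.90384 +884.99503 +151.71300]
  H  [-0.74881 -0.64603 +1.00000]
B = K⁻¹H; ‖b₁‖=2.411334, ‖b₂‖=2.411334; λ = 2/(‖b₁‖+‖b₂‖) = 0.414708, sign → tz>0 ⇒ λ=+0.414708
r₁ = λ·B[:,0] = (+0.94942,-0.04663,-0.31054); r₂ = λ·B[:,1] = (-0.04035,+0.96260,-0.26792)
r₃ = r₁×r₂ = (+0.31142,+0.26689,+0.91202); SVD([r₁ r₂ r₃]) → R = UVᵀ:
  R  [+0.94942 -0.04035 +0.31142]
  R  [-0.04663 +0.96260 +0.26689]
  R  [-0.31054 -0.26792 +0.91202]
t = (+0.04651, -0.09703, +0.41471) m
tr R = 2.824037; θ = arccos((tr R − 1)/2) = 0.422617 rad = 24.214°
axis k = ((R−Rᵀ)₃₂, (R−Rᵀ)₁₃, (R−Rᵀ)₂₁) / (2 sinθ) = (-0.651970, +0.758206, -0.007651)
rvec = θ·k = (-0.275534, +0.320431, -0.003233)

rvec=(-0.2755, 0.3204, -0.0032) tvec=(0.0465, -0.0970, 0.4147)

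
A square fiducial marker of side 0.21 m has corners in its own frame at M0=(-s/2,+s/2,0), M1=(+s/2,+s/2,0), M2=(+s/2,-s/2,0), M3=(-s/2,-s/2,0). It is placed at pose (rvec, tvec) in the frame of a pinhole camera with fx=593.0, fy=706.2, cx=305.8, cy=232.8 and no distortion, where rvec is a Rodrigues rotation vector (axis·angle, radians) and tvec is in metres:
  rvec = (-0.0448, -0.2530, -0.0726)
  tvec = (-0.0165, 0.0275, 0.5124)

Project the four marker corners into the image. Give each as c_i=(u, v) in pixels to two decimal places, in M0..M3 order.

Intrinsics K: fx=593.0, fy=706.2, cx=305.8, cy=232.8
Marker side s = 0.21 m; corners in marker frame (Z=0):
  M0 = (-0.1050, +0.1050, 0)
  M1 = (+0.1050, +0.1050, 0)
  M2 = (+0.1050, -0.1050, 0)
  M3 = (-0.1050, -0.1050, 0)
rvec = (-0.0448, -0.2530, -0.0726), |rvec| = θ = 0.26700 rad = 15.298°
Rodrigues: sinθ=0.26383, 1−cosθ=0.03543; R = I + sinθ·[k]× + (1−cosθ)·[k]×²:
    [+0.96557 +0.07737 -0.24839]
    [-0.06611 +0.99638 +0.05340]
    [+0.25162 -0.03514 +0.96719]
t = (-0.0165, 0.0275, 0.5124) m
M0: Pc = R·M0+t = (-0.10976, +0.13906, +0.48229); u = 593.0·(-0.10976)/0.48229 + 305.8 = 170.8444, v = 706.2·(+0.13906)/0.48229 + 232.8 = 436.4226
M1: Pc = R·M1+t = (+0.09301, +0.12518, +0.53513); u = 593.0·(+0.09301)/0.53513 + 305.8 = 408.8667, v = 706.2·(+0.12518)/0.53513 + 232.8 = 397.9959
M2: Pc = R·M2+t = (+0.07676, -0.08406, +0.54251); u = 593.0·(+0.07676)/0.54251 + 305.8 = 389.7040, v = 706.2·(-0.08406)/0.54251 + 232.8 = 123.3750
M3: Pc = R·M3+t = (-0.12601, -0.07018, +0.48967); u = 593.0·(-0.12601)/0.48967 + 305.8 = 153.2009, v = 706.2·(-0.07018)/0.48967 + 232.8 = 131.5881

c0=(170.84, 436.42) c1=(408.87, 398.00) c2=(389.70, 123.37) c3=(153.20, 131.59)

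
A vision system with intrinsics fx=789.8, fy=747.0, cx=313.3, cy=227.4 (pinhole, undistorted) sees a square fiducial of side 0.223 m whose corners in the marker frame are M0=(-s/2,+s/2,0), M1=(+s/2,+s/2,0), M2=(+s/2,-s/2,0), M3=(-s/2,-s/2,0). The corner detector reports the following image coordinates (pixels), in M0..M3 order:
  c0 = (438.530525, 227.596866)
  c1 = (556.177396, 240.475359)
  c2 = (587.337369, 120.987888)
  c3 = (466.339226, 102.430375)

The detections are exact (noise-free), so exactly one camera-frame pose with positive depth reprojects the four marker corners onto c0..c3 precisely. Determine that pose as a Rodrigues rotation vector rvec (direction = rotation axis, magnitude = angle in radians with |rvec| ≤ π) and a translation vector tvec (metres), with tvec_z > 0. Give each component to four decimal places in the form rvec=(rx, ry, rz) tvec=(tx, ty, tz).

Intrinsics K: fx=789.8, fy=747.0, cx=313.3, cy=227.4
Marker side s = 0.223 m; corners in marker frame (Z=0):
  M0 = (-0.1115, +0.1115, 0)
  M1 = (+0.1115, +0.1115, 0)
  M2 = (+0.1115, -0.1115, 0)
  M3 = (-0.1115, -0.1115, 0)
Detected image corners:
  c0 = (438.530525, 227.596866) px
  c1 = (556.177396, 240.475359) px
  c2 = (587.337369, 120.987888) px
  c3 = (466.339226, 102.430375) px
Planar DLT: solve 8×8 A·h = b for H (H[2,2]=1):
  H  [+630.23151 -44.32880 +513.05145]
  H  [+102.41045 +578.00899 +174.20820]
  H  [+0.18609 +0.17193 +1.00000]
B = K⁻¹H; ‖b₁‖=0.751988, ‖b₂‖=0.751988; λ = 2/(‖b₁‖+‖b₂‖) = 1.329808, sign → tz>0 ⇒ λ=+1.329808
r₁ = λ·B[:,0] = (+0.96297,+0.10698,+0.24747); r₂ = λ·B[:,1] = (-0.16533,+0.95937,+0.22863)
r₃ = r₁×r₂ = (-0.21295,-0.26108,+0.94153); SVD([r₁ r₂ r₃]) → R = UVᵀ:
  R  [+0.96297 -0.16533 -0.21295]
  R  [+0.10698 +0.95937 -0.26108]
  R  [+0.24747 +0.22863 +0.94153]
t = (+0.33633, -0.09469, +1.32981) m
tr R = 2.863878; θ = arccos((tr R − 1)/2) = 0.371072 rad = 21.261°
axis k = ((R−Rᵀ)₃₂, (R−Rᵀ)₁₃, (R−Rᵀ)₂₁) / (2 sinθ) = (+0.675251, -0.634862, +0.375481)
rvec = θ·k = (+0.250567, -0.235580, +0.139330)

rvec=(0.2506, -0.2356, 0.1393) tvec=(0.3363, -0.0947, 1.3298)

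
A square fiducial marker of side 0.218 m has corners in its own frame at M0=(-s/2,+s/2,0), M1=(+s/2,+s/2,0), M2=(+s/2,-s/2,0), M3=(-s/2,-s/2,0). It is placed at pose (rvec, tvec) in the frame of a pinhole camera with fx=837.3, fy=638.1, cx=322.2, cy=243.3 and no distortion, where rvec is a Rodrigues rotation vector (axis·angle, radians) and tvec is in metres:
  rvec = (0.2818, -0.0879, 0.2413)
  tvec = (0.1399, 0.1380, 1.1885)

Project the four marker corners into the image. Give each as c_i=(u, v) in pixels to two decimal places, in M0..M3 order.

c0=(327.38, 357.35) c1=(470.79, 380.18) c2=(516.66, 276.35) c3=(367.07, 250.02)

Intrinsics K: fx=837.3, fy=638.1, cx=322.2, cy=243.3
Marker side s = 0.218 m; corners in marker frame (Z=0):
  M0 = (-0.1090, +0.1090, 0)
  M1 = (+0.1090, +0.1090, 0)
  M2 = (+0.1090, -0.1090, 0)
  M3 = (-0.1090, -0.1090, 0)
rvec = (0.2818, -0.0879, 0.2413), |rvec| = θ = 0.38127 rad = 21.845°
Rodrigues: sinθ=0.37210, 1−cosθ=0.07181; R = I + sinθ·[k]× + (1−cosθ)·[k]×²:
    [+0.96742 -0.24773 -0.05220]
    [+0.22326 +0.93201 -0.28550]
    [+0.11938 +0.26454 +0.95696]
t = (0.1399, 0.1380, 1.1885) m
M0: Pc = R·M0+t = (+0.00745, +0.21525, +1.20432); u = 837.3·(+0.00745)/1.20432 + 322.2 = 327.3784, v = 638.1·(+0.21525)/1.20432 + 243.3 = 357.3503
M1: Pc = R·M1+t = (+0.21835, +0.26392, +1.23035); u = 837.3·(+0.21835)/1.23035 + 322.2 = 470.7932, v = 638.1·(+0.26392)/1.23035 + 243.3 = 380.1803
M2: Pc = R·M2+t = (+0.27235, +0.06075, +1.17268); u = 837.3·(+0.27235)/1.17268 + 322.2 = 516.6612, v = 638.1·(+0.06075)/1.17268 + 243.3 = 276.3544
M3: Pc = R·M3+t = (+0.06145, +0.01208, +1.14665); u = 837.3·(+0.06145)/1.14665 + 322.2 = 367.0744, v = 638.1·(+0.01208)/1.14665 + 243.3 = 250.0198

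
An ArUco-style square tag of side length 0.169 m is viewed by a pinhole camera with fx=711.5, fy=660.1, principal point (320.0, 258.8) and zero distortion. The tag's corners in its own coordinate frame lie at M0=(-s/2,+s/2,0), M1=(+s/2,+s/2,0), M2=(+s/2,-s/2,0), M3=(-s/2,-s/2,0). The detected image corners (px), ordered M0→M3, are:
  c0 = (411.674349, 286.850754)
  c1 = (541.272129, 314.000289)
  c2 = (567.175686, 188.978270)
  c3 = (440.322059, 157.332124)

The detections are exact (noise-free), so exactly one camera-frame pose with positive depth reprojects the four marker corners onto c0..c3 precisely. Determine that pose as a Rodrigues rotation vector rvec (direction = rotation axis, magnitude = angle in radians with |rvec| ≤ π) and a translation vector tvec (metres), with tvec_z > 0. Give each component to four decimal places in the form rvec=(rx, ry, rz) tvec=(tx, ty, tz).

rvec=(-0.0458, -0.2018, 0.2172) tvec=(0.2056, -0.0286, 0.8534)

Intrinsics K: fx=711.5, fy=660.1, cx=320.0, cy=258.8
Marker side s = 0.169 m; corners in marker frame (Z=0):
  M0 = (-0.0845, +0.0845, 0)
  M1 = (+0.0845, +0.0845, 0)
  M2 = (+0.0845, -0.0845, 0)
  M3 = (-0.0845, -0.0845, 0)
Detected image corners:
  c0 = (411.674349, 286.850754) px
  c1 = (541.272129, 314.000289) px
  c2 = (567.175686, 188.978270) px
  c3 = (440.322059, 157.332124) px
Planar DLT: solve 8×8 A·h = b for H (H[2,2]=1):
  H  [+870.00693 -199.62126 +491.43190]
  H  [+227.82667 +734.27937 +236.65138]
  H  [+0.22715 -0.07831 +1.00000]
B = K⁻¹H; ‖b₁‖=1.171733, ‖b₂‖=1.171733; λ = 2/(‖b₁‖+‖b₂‖) = 0.853437, sign → tz>0 ⇒ λ=+0.853437
r₁ = λ·B[:,0] = (+0.95638,+0.21855,+0.19386); r₂ = λ·B[:,1] = (-0.20938,+0.97555,-0.06684)
r₃ = r₁×r₂ = (-0.20372,+0.02333,+0.97875); SVD([r₁ r₂ r₃]) → R = UVᵀ:
  R  [+0.95638 -0.20938 -0.20372]
  R  [+0.21855 +0.97555 +0.02333]
  R  [+0.19386 -0.06684 +0.97875]
t = (+0.20563, -0.02864, +0.85344) m
tr R = 2.910673; θ = arccos((tr R − 1)/2) = 0.300000 rad = 17.189°
axis k = ((R−Rᵀ)₃₂, (R−Rᵀ)₁₃, (R−Rᵀ)₂₁) / (2 sinθ) = (-0.152555, -0.672682, +0.724034)
rvec = θ·k = (-0.045767, -0.201805, +0.217211)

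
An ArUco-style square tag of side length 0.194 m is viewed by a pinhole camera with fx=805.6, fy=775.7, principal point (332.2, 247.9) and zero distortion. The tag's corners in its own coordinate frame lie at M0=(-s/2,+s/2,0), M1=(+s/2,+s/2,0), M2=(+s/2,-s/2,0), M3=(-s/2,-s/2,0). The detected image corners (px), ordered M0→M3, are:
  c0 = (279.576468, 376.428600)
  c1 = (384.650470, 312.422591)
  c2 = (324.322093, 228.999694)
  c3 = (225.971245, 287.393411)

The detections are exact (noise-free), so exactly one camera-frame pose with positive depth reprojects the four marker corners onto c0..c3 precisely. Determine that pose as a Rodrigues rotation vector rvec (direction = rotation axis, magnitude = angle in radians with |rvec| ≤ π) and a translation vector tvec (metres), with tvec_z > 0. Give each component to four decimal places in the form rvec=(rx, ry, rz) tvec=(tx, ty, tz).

Intrinsics K: fx=805.6, fy=775.7, cx=332.2, cy=247.9
Marker side s = 0.194 m; corners in marker frame (Z=0):
  M0 = (-0.0970, +0.0970, 0)
  M1 = (+0.0970, +0.0970, 0)
  M2 = (+0.0970, -0.0970, 0)
  M3 = (-0.0970, -0.0970, 0)
Detected image corners:
  c0 = (279.576468, 376.428600) px
  c1 = (384.650470, 312.422591) px
  c2 = (324.322093, 228.999694) px
  c3 = (225.971245, 287.393411) px
Planar DLT: solve 8×8 A·h = b for H (H[2,2]=1):
  H  [+544.00700 +178.90455 +302.91563]
  H  [-294.73600 +330.41133 +299.53019]
  H  [+0.06703 -0.37826 +1.00000]
B = K⁻¹H; ‖b₁‖=0.764879, ‖b₂‖=0.764879; λ = 2/(‖b₁‖+‖b₂‖) = 1.307396, sign → tz>0 ⇒ λ=+1.307396
r₁ = λ·B[:,0] = (+0.84672,-0.52477,+0.08763); r₂ = λ·B[:,1] = (+0.49427,+0.71493,-0.49454)
r₃ = r₁×r₂ = (+0.19686,+0.46205,+0.86473); SVD([r₁ r₂ r₃]) → R = UVᵀ:
  R  [+0.84672 +0.49427 +0.19686]
  R  [-0.52477 +0.71493 +0.46205]
  R  [+0.08763 -0.49454 +0.86473]
t = (-0.04753, +0.08702, +1.30740) m
tr R = 2.426385; θ = arccos((tr R − 1)/2) = 0.776754 rad = 44.505°
axis k = ((R−Rᵀ)₃₂, (R−Rᵀ)₁₃, (R−Rᵀ)₂₁) / (2 sinθ) = (-0.682333, +0.077915, -0.726878)
rvec = θ·k = (-0.530005, +0.060520, -0.564605)

rvec=(-0.5300, 0.0605, -0.5646) tvec=(-0.0475, 0.0870, 1.3074)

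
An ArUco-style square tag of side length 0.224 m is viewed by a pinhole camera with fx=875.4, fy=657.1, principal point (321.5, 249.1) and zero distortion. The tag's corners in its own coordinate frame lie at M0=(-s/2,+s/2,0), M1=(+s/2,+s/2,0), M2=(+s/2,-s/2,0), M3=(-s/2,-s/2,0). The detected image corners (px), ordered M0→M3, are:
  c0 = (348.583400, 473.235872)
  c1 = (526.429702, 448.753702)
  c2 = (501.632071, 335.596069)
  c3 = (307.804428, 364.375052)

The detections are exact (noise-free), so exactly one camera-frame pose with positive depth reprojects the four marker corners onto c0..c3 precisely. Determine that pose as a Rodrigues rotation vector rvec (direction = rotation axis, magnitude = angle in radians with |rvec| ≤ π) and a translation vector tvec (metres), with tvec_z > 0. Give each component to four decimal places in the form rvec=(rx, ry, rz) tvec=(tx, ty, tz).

rvec=(0.4346, 0.0344, -0.2229) tvec=(0.1183, 0.2517, 1.0405)

Intrinsics K: fx=875.4, fy=657.1, cx=321.5, cy=249.1
Marker side s = 0.224 m; corners in marker frame (Z=0):
  M0 = (-0.1120, +0.1120, 0)
  M1 = (+0.1120, +0.1120, 0)
  M2 = (+0.1120, -0.1120, 0)
  M3 = (-0.1120, -0.1120, 0)
Detected image corners:
  c0 = (348.583400, 473.235872) px
  c1 = (526.429702, 448.753702) px
  c2 = (501.632071, 335.596069) px
  c3 = (307.804428, 364.375052) px
Planar DLT: solve 8×8 A·h = b for H (H[2,2]=1):
  H  [+795.43739 +314.10872 +421.03668]
  H  [-149.85343 +656.70581 +408.07716]
  H  [-0.07742 +0.39757 +1.00000]
B = K⁻¹H; ‖b₁‖=0.961049, ‖b₂‖=0.961049; λ = 2/(‖b₁‖+‖b₂‖) = 1.040530, sign → tz>0 ⇒ λ=+1.040530
r₁ = λ·B[:,0] = (+0.97507,-0.20676,-0.08056); r₂ = λ·B[:,1] = (+0.22143,+0.88308,+0.41369)
r₃ = r₁×r₂ = (-0.01439,-0.42121,+0.90685); SVD([r₁ r₂ r₃]) → R = UVᵀ:
  R  [+0.97507 +0.22143 -0.01439]
  R  [-0.20676 +0.88308 -0.42121]
  R  [-0.08056 +0.41369 +0.90685]
t = (+0.11831, +0.25174, +1.04053) m
tr R = 2.764999; θ = arccos((tr R − 1)/2) = 0.489645 rad = 28.055°
axis k = ((R−Rᵀ)₃₂, (R−Rᵀ)₁₃, (R−Rᵀ)₂₁) / (2 sinθ) = (+0.887599, +0.070346, -0.455213)
rvec = θ·k = (+0.434609, +0.034445, -0.222893)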